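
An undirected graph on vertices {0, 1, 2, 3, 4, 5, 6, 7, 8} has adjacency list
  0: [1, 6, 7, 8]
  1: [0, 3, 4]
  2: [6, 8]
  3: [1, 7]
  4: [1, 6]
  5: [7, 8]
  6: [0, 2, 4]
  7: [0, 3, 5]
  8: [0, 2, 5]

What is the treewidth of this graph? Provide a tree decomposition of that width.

The largest bag has 4 vertices, giving width 3; this decomposition certifies tw(G) ≤ 3. For the lower bound: the 4 vertex sets {1,3,4}, {6}, {0}, {2,5,7,8} are disjoint, each induces a connected subgraph, and every pair is joined by at least one edge of G. Contracting each set to a single vertex therefore yields K_{4} as a minor, and since treewidth is minor-monotone, tw(G) ≥ tw(K_{4}) = 3. Hence tw(G) = 3 exactly.

Treewidth 3.
One such decomposition:
Bags: B1 = {1, 3, 4, 6}  B2 = {0, 1, 3, 6}  B3 = {0, 3, 6, 7}  B4 = {0, 2, 6, 7}  B5 = {0, 2, 7, 8}  B6 = {2, 5, 7, 8}
Tree: B1–B2, B2–B3, B3–B4, B4–B5, B5–B6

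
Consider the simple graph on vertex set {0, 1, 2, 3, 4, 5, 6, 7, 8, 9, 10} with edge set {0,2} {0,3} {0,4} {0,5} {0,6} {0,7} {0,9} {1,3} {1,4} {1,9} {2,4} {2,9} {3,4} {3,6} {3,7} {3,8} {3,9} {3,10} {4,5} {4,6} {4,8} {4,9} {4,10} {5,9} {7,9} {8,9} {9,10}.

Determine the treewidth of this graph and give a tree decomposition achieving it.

The largest bag has 4 vertices, giving width 3; this decomposition certifies tw(G) ≤ 3. Conversely, {0, 2, 4, 9} is a clique of size 4, and the vertices of any clique must share a bag in every tree decomposition; so some bag has ≥ 4 vertices and tw(G) ≥ 3. Combining the bounds, tw(G) = 3.

Treewidth 3.
One such decomposition:
Bags: B1 = {3, 4, 9, 10}  B2 = {0, 3, 4, 9}  B3 = {0, 3, 4, 6}  B4 = {3, 4, 8, 9}  B5 = {1, 3, 4, 9}  B6 = {0, 3, 7, 9}  B7 = {0, 2, 4, 9}  B8 = {0, 4, 5, 9}
Tree: B1–B2, B2–B3, B2–B4, B1–B5, B2–B6, B2–B7, B2–B8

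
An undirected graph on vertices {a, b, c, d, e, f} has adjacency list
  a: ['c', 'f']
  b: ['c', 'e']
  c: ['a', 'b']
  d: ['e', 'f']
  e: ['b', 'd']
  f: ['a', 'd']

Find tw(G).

2

A width-2 tree decomposition is:
Bags: B1 = {a, b, c}  B2 = {a, b, e}  B3 = {a, d, e}  B4 = {a, d, f}
Tree: B1–B2, B2–B3, B3–B4
Every bag has size at most 3, so the width is 3 − 1 = 2 and tw(G) ≤ 2. Since a–c–b–e–d–f–a is a cycle in G, G is not acyclic. Forests are exactly the graphs of treewidth ≤ 1, so tw(G) ≥ 2. The upper and lower bounds meet at 2, so that is the treewidth.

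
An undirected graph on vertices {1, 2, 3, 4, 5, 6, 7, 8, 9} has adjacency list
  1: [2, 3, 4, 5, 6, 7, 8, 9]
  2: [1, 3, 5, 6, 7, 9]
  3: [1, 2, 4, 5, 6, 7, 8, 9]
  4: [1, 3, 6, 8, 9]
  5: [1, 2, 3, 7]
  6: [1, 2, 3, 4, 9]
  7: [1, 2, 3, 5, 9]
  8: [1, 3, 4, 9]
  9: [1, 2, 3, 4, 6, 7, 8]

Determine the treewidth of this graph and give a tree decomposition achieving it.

Every bag has size at most 5, so the width is 5 − 1 = 4 and tw(G) ≤ 4. For the lower bound, the 5 vertices {1, 3, 4, 8, 9} are pairwise adjacent, and any tree decomposition puts a clique entirely inside one bag — forcing width ≥ 4. Combining the bounds, tw(G) = 4.

Treewidth 4.
One such decomposition:
Bags: B1 = {1, 2, 3, 6, 9}  B2 = {1, 3, 4, 6, 9}  B3 = {1, 3, 4, 8, 9}  B4 = {1, 2, 3, 7, 9}  B5 = {1, 2, 3, 5, 7}
Tree: B1–B2, B2–B3, B1–B4, B4–B5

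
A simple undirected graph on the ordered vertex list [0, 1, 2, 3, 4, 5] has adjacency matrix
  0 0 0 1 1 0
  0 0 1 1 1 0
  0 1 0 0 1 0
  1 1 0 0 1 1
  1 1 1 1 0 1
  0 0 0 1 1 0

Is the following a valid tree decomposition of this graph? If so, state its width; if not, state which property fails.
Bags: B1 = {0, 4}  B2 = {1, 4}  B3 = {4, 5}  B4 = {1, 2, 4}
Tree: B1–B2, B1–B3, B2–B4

A tree decomposition must satisfy three properties: every vertex lies in some bag; for every edge, both endpoints lie together in some bag; and for every vertex, the bags containing it form a connected subtree. Here vertex 3 appears in no bag, so the decomposition is invalid.

No — vertex 3 appears in no bag.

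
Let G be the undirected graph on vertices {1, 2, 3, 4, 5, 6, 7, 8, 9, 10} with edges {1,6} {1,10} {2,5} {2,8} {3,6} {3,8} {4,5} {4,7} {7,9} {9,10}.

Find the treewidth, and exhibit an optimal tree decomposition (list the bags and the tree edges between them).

Treewidth 2.
Bags: B1 = {1, 6, 10}  B2 = {3, 6, 10}  B3 = {3, 8, 10}  B4 = {2, 8, 10}  B5 = {2, 5, 10}  B6 = {4, 5, 10}  B7 = {4, 7, 10}  B8 = {7, 9, 10}
Tree: B1–B2, B2–B3, B3–B4, B4–B5, B5–B6, B6–B7, B7–B8

The largest bag has 3 vertices, giving width 2; this decomposition certifies tw(G) ≤ 2. The edges 10–1–6–3–8–2–5–4–7–9–10 form a cycle, so G is not a tree and its treewidth is at least 2. Hence tw(G) = 2 exactly.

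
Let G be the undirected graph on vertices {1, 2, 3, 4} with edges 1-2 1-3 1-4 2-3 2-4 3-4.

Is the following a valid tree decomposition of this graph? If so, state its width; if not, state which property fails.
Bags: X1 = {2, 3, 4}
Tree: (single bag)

A tree decomposition must satisfy three properties: every vertex lies in some bag; for every edge, both endpoints lie together in some bag; and for every vertex, the bags containing it form a connected subtree. Here vertex 1 appears in no bag, so the decomposition is invalid.

No — vertex 1 appears in no bag.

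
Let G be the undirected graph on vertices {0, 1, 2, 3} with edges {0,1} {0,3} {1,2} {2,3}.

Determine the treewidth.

2

A width-2 tree decomposition is:
Bags: B1 = {0, 1, 2}  B2 = {0, 2, 3}
Tree: B1–B2
Every bag has size at most 3, so the width is 3 − 1 = 2 and tw(G) ≤ 2. Since 0–1–2–3–0 is a cycle in G, G is not acyclic. Forests are exactly the graphs of treewidth ≤ 1, so tw(G) ≥ 2. Therefore the treewidth is 2.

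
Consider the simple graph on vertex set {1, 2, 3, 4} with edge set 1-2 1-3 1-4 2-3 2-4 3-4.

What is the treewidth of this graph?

A width-3 tree decomposition is:
Bags: B1 = {1, 2, 3, 4}
Tree: (single bag)
With just one bag of size 4, the width is 4 − 1 = 3, so tw(G) ≤ 3. Conversely, {1, 2, 3, 4} is a clique of size 4, and the vertices of any clique must share a bag in every tree decomposition; so some bag has ≥ 4 vertices and tw(G) ≥ 3. Combining the bounds, tw(G) = 3.

3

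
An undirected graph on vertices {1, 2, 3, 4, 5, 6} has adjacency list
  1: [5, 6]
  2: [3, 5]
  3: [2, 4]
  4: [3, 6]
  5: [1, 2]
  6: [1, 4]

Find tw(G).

A width-2 tree decomposition is:
Bags: B1 = {1, 5, 6}  B2 = {2, 5, 6}  B3 = {2, 3, 6}  B4 = {3, 4, 6}
Tree: B1–B2, B2–B3, B3–B4
Each bag holds 3 vertices, so the decomposition has width 2, which upper-bounds the treewidth. For the lower bound, G contains the cycle 6–1–5–2–3–4–6, so G is not a forest; only forests have treewidth ≤ 1, hence tw(G) ≥ 2. Combining the bounds, tw(G) = 2.

2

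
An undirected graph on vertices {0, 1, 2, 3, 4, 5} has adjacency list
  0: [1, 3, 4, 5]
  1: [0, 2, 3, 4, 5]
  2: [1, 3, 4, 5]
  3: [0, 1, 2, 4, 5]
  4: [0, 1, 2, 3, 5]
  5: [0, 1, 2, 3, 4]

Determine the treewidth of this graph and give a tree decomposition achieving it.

Treewidth 4.
Bags: B1 = {0, 1, 3, 4, 5}  B2 = {1, 2, 3, 4, 5}
Tree: B1–B2

Every bag has size at most 5, so the width is 5 − 1 = 4 and tw(G) ≤ 4. Conversely, {0, 1, 3, 4, 5} is a clique of size 5, and the vertices of any clique must share a bag in every tree decomposition; so some bag has ≥ 5 vertices and tw(G) ≥ 4. The upper and lower bounds meet at 4, so that is the treewidth.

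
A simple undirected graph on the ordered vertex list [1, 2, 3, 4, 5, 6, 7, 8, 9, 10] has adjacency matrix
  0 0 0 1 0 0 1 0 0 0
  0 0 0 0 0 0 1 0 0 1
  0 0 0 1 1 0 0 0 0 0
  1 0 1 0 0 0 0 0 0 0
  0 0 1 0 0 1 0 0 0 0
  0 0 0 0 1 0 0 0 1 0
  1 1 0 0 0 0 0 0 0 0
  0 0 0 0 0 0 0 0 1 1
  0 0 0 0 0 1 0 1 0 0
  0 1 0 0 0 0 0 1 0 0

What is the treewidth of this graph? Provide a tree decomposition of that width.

The largest bag has 3 vertices, giving width 2; this decomposition certifies tw(G) ≤ 2. For the lower bound, G contains the cycle 9–6–5–3–4–1–7–2–10–8–9, so G is not a forest; only forests have treewidth ≤ 1, hence tw(G) ≥ 2. Combining the bounds, tw(G) = 2.

Treewidth 2.
Bags: B1 = {5, 6, 9}  B2 = {3, 5, 9}  B3 = {3, 4, 9}  B4 = {1, 4, 9}  B5 = {1, 7, 9}  B6 = {2, 7, 9}  B7 = {2, 9, 10}  B8 = {8, 9, 10}
Tree: B1–B2, B2–B3, B3–B4, B4–B5, B5–B6, B6–B7, B7–B8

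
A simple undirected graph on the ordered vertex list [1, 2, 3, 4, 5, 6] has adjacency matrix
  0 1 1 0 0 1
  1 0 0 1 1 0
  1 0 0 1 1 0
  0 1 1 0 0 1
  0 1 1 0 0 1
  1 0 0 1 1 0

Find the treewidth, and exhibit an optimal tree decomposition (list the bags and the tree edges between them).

Every bag has size at most 4, so the width is 4 − 1 = 3 and tw(G) ≤ 3. For the lower bound: the 4 vertex sets {5,6}, {1,2}, {4}, {3} are disjoint, each induces a connected subgraph, and every pair is joined by at least one edge of G. Contracting each set to a single vertex therefore yields K_{4} as a minor, and since treewidth is minor-monotone, tw(G) ≥ tw(K_{4}) = 3. Therefore the treewidth is 3.

Treewidth 3.
One optimal decomposition is:
Bags: B1 = {1, 4, 5, 6}  B2 = {1, 2, 4, 5}  B3 = {1, 3, 4, 5}
Tree: B1–B2, B2–B3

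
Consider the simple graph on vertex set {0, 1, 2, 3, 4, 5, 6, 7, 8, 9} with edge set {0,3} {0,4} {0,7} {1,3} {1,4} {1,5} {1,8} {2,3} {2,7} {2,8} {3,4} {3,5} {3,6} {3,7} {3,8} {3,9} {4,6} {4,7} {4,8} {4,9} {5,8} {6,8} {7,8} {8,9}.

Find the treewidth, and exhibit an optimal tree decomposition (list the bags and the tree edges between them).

Each bag holds 4 vertices, so the decomposition has width 3, which upper-bounds the treewidth. For the lower bound, the 4 vertices {0, 3, 4, 7} are pairwise adjacent, and any tree decomposition puts a clique entirely inside one bag — forcing width ≥ 3. The upper and lower bounds meet at 3, so that is the treewidth.

Treewidth 3.
Bags: B1 = {2, 3, 7, 8}  B2 = {3, 4, 7, 8}  B3 = {3, 4, 8, 9}  B4 = {1, 3, 4, 8}  B5 = {0, 3, 4, 7}  B6 = {1, 3, 5, 8}  B7 = {3, 4, 6, 8}
Tree: B1–B2, B2–B3, B3–B4, B2–B5, B4–B6, B4–B7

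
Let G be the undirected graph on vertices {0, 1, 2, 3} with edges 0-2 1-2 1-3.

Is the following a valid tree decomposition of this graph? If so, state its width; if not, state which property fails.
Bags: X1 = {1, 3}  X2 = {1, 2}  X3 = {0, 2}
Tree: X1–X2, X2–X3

Yes; width 1.

Checking the three conditions: (i) the bags cover all of {0, 1, 2, 3}; (ii) for each edge, some bag contains both endpoints; (iii) the bags containing any fixed vertex form a subtree. All hold, so the decomposition is valid with width 2 − 1 = 1.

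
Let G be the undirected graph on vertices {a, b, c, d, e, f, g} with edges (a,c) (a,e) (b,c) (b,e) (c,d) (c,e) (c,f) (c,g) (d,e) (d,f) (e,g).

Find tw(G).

2

A width-2 tree decomposition is:
Bags: B1 = {c, d, e}  B2 = {a, c, e}  B3 = {c, d, f}  B4 = {b, c, e}  B5 = {c, e, g}
Tree: B1–B2, B1–B3, B2–B4, B2–B5
Every bag has size at most 3, so the width is 3 − 1 = 2 and tw(G) ≤ 2. Conversely, {c, d, e} is a clique of size 3, and the vertices of any clique must share a bag in every tree decomposition; so some bag has ≥ 3 vertices and tw(G) ≥ 2. Combining the bounds, tw(G) = 2.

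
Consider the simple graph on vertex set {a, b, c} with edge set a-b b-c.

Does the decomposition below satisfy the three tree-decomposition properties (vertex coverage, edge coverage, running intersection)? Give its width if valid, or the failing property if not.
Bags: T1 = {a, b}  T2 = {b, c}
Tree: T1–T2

Checking the three conditions: (i) the bags cover all of {a, b, c}; (ii) for each edge, some bag contains both endpoints; (iii) the bags containing any fixed vertex form a subtree. All hold, so the decomposition is valid with width 2 − 1 = 1.

Yes; width 1.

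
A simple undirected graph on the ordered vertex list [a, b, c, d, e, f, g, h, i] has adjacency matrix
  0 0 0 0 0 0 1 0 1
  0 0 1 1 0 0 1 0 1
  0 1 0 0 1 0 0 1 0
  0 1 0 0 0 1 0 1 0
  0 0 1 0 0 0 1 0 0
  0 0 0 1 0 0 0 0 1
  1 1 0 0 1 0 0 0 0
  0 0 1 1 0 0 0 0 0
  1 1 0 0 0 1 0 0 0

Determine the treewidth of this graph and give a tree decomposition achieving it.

Every bag has size at most 4, so the width is 4 − 1 = 3 and tw(G) ≤ 3. For the lower bound: the 4 vertex sets {c,e,h}, {g}, {b}, {a,d,f,i} are disjoint, each induces a connected subgraph, and every pair is joined by at least one edge of G. Contracting each set to a single vertex therefore yields K_{4} as a minor, and since treewidth is minor-monotone, tw(G) ≥ tw(K_{4}) = 3. Therefore the treewidth is 3.

Treewidth 3.
Bags: B1 = {c, e, g, h}  B2 = {b, c, g, h}  B3 = {b, d, g, h}  B4 = {a, b, d, g}  B5 = {a, b, d, i}  B6 = {a, d, f, i}
Tree: B1–B2, B2–B3, B3–B4, B4–B5, B5–B6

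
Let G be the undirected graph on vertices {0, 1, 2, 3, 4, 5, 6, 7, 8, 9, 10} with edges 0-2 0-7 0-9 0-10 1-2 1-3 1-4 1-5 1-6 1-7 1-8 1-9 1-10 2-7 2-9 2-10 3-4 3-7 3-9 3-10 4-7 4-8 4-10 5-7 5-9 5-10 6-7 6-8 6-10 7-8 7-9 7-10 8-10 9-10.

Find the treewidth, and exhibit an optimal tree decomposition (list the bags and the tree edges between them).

Every bag has size at most 5, so the width is 5 − 1 = 4 and tw(G) ≤ 4. On the other hand G contains the 5-clique {0, 2, 7, 9, 10}. A clique must lie in a single bag of any decomposition, so no decomposition can have width below 4. The upper and lower bounds meet at 4, so that is the treewidth.

Treewidth 4.
Bags: B1 = {1, 3, 7, 9, 10}  B2 = {1, 2, 7, 9, 10}  B3 = {1, 3, 4, 7, 10}  B4 = {0, 2, 7, 9, 10}  B5 = {1, 4, 7, 8, 10}  B6 = {1, 5, 7, 9, 10}  B7 = {1, 6, 7, 8, 10}
Tree: B1–B2, B1–B3, B2–B4, B3–B5, B2–B6, B5–B7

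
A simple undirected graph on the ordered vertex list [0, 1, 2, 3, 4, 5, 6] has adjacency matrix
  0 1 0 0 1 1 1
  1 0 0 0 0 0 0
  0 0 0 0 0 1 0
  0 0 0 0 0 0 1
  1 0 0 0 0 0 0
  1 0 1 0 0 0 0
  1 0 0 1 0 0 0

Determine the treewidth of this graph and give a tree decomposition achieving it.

Treewidth 1.
One optimal decomposition is:
Bags: B1 = {0, 5}  B2 = {0, 6}  B3 = {3, 6}  B4 = {2, 5}  B5 = {0, 1}  B6 = {0, 4}
Tree: B1–B2, B2–B3, B1–B4, B2–B5, B1–B6

Each bag holds 2 vertices, so the decomposition has width 1, which upper-bounds the treewidth. Since G has at least one edge (e.g. 5–0), it is not an edgeless graph, so tw(G) ≥ 1. Hence tw(G) = 1 exactly.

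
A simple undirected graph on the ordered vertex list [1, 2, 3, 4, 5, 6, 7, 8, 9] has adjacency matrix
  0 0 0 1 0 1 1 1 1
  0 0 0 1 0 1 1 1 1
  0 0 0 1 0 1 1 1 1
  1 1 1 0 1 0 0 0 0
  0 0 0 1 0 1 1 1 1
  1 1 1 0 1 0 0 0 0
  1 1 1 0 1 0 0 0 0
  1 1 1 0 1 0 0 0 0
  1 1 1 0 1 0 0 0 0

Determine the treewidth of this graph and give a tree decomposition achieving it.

Each bag holds 5 vertices, so the decomposition has width 4, which upper-bounds the treewidth. For the lower bound: the 5 vertex sets {1,9}, {5,8}, {3,4}, {2}, {7} are disjoint, each induces a connected subgraph, and every pair is joined by at least one edge of G. Contracting each set to a single vertex therefore yields K_{5} as a minor, and since treewidth is minor-monotone, tw(G) ≥ tw(K_{5}) = 4. Hence tw(G) = 4 exactly.

Treewidth 4.
One such decomposition:
Bags: B1 = {1, 2, 3, 5, 9}  B2 = {1, 2, 3, 5, 8}  B3 = {1, 2, 3, 4, 5}  B4 = {1, 2, 3, 5, 7}  B5 = {1, 2, 3, 5, 6}
Tree: B1–B2, B2–B3, B3–B4, B4–B5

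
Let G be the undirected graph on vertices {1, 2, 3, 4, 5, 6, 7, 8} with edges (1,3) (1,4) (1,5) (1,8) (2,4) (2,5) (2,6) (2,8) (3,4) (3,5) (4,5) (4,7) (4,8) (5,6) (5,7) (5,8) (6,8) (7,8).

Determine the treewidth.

3

A width-3 tree decomposition is:
Bags: B1 = {2, 4, 5, 8}  B2 = {1, 4, 5, 8}  B3 = {2, 5, 6, 8}  B4 = {1, 3, 4, 5}  B5 = {4, 5, 7, 8}
Tree: B1–B2, B1–B3, B2–B4, B2–B5
Each bag holds 4 vertices, so the decomposition has width 3, which upper-bounds the treewidth. On the other hand G contains the 4-clique {1, 4, 5, 8}. A clique must lie in a single bag of any decomposition, so no decomposition can have width below 3. Therefore the treewidth is 3.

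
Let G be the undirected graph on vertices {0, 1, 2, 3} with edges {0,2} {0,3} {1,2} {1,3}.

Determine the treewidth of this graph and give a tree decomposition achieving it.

Treewidth 2.
Bags: B1 = {0, 2, 3}  B2 = {1, 2, 3}
Tree: B1–B2

Each bag holds 3 vertices, so the decomposition has width 2, which upper-bounds the treewidth. The edges 3–0–2–1–3 form a cycle, so G is not a tree and its treewidth is at least 2. Hence tw(G) = 2 exactly.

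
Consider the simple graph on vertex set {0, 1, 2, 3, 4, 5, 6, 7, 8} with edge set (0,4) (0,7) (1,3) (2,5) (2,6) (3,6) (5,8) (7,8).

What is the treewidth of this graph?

A width-1 tree decomposition is:
Bags: B1 = {1, 3}  B2 = {3, 6}  B3 = {2, 6}  B4 = {2, 5}  B5 = {5, 8}  B6 = {7, 8}  B7 = {0, 7}  B8 = {0, 4}
Tree: B1–B2, B2–B3, B3–B4, B4–B5, B5–B6, B6–B7, B7–B8
Every bag has size at most 2, so the width is 2 − 1 = 1 and tw(G) ≤ 1. G has an edge, so its treewidth is at least 1. Hence tw(G) = 1 exactly.

1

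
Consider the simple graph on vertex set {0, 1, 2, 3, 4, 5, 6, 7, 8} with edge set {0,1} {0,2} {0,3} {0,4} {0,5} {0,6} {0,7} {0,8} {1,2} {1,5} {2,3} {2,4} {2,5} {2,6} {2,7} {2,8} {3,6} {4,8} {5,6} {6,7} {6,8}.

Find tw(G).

3

A width-3 tree decomposition is:
Bags: B1 = {0, 2, 5, 6}  B2 = {0, 2, 6, 8}  B3 = {0, 2, 6, 7}  B4 = {0, 1, 2, 5}  B5 = {0, 2, 4, 8}  B6 = {0, 2, 3, 6}
Tree: B1–B2, B1–B3, B1–B4, B2–B5, B1–B6
The largest bag has 4 vertices, giving width 3; this decomposition certifies tw(G) ≤ 3. Conversely, {0, 1, 2, 5} is a clique of size 4, and the vertices of any clique must share a bag in every tree decomposition; so some bag has ≥ 4 vertices and tw(G) ≥ 3. Hence tw(G) = 3 exactly.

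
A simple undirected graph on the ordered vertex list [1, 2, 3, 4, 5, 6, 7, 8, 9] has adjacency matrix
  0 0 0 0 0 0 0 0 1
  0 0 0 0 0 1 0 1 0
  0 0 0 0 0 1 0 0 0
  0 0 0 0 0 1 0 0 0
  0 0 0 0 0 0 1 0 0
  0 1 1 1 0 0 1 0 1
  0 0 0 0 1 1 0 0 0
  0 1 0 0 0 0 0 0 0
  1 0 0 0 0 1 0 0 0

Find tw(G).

A width-1 tree decomposition is:
Bags: B1 = {6, 7}  B2 = {2, 6}  B3 = {4, 6}  B4 = {3, 6}  B5 = {6, 9}  B6 = {1, 9}  B7 = {2, 8}  B8 = {5, 7}
Tree: B1–B2, B2–B3, B3–B4, B3–B5, B5–B6, B2–B7, B1–B8
The largest bag has 2 vertices, giving width 1; this decomposition certifies tw(G) ≤ 1. G has an edge, so its treewidth is at least 1. Combining the bounds, tw(G) = 1.

1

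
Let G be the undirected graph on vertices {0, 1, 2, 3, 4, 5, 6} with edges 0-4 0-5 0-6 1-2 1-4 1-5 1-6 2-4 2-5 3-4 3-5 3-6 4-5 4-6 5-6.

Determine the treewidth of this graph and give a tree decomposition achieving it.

Treewidth 3.
Bags: B1 = {1, 4, 5, 6}  B2 = {1, 2, 4, 5}  B3 = {0, 4, 5, 6}  B4 = {3, 4, 5, 6}
Tree: B1–B2, B1–B3, B1–B4

Every bag has size at most 4, so the width is 4 − 1 = 3 and tw(G) ≤ 3. On the other hand G contains the 4-clique {1, 2, 4, 5}. A clique must lie in a single bag of any decomposition, so no decomposition can have width below 3. The upper and lower bounds meet at 3, so that is the treewidth.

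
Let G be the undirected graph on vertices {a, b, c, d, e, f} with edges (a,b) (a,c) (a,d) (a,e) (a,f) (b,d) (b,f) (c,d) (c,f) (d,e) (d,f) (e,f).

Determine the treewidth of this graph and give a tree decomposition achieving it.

Each bag holds 4 vertices, so the decomposition has width 3, which upper-bounds the treewidth. Conversely, {a, d, e, f} is a clique of size 4, and the vertices of any clique must share a bag in every tree decomposition; so some bag has ≥ 4 vertices and tw(G) ≥ 3. Hence tw(G) = 3 exactly.

Treewidth 3.
One such decomposition:
Bags: B1 = {a, d, e, f}  B2 = {a, b, d, f}  B3 = {a, c, d, f}
Tree: B1–B2, B1–B3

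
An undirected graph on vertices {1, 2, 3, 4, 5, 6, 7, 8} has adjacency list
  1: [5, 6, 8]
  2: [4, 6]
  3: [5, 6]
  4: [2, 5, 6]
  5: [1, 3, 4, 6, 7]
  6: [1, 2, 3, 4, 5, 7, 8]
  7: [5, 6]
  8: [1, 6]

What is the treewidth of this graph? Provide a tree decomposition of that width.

Each bag holds 3 vertices, so the decomposition has width 2, which upper-bounds the treewidth. For the lower bound, the 3 vertices {1, 6, 8} are pairwise adjacent, and any tree decomposition puts a clique entirely inside one bag — forcing width ≥ 2. Combining the bounds, tw(G) = 2.

Treewidth 2.
One such decomposition:
Bags: B1 = {1, 5, 6}  B2 = {4, 5, 6}  B3 = {2, 4, 6}  B4 = {5, 6, 7}  B5 = {1, 6, 8}  B6 = {3, 5, 6}
Tree: B1–B2, B2–B3, B1–B4, B1–B5, B2–B6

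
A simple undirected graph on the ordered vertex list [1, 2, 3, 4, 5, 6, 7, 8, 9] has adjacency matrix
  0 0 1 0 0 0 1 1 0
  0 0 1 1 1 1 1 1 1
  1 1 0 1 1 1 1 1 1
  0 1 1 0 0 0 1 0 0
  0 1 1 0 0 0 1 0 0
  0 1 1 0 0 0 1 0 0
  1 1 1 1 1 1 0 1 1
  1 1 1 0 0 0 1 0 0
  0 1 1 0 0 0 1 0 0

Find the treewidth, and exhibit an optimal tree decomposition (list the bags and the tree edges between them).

Treewidth 3.
One such decomposition:
Bags: B1 = {2, 3, 6, 7}  B2 = {2, 3, 4, 7}  B3 = {2, 3, 7, 9}  B4 = {2, 3, 5, 7}  B5 = {2, 3, 7, 8}  B6 = {1, 3, 7, 8}
Tree: B1–B2, B2–B3, B2–B4, B4–B5, B5–B6

Every bag has size at most 4, so the width is 4 − 1 = 3 and tw(G) ≤ 3. On the other hand G contains the 4-clique {1, 3, 7, 8}. A clique must lie in a single bag of any decomposition, so no decomposition can have width below 3. Hence tw(G) = 3 exactly.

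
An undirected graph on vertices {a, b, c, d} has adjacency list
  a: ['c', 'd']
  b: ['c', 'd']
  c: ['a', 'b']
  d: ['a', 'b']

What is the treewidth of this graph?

A width-2 tree decomposition is:
Bags: B1 = {b, c, d}  B2 = {a, c, d}
Tree: B1–B2
Every bag has size at most 3, so the width is 3 − 1 = 2 and tw(G) ≤ 2. For the lower bound, G contains the cycle d–b–c–a–d, so G is not a forest; only forests have treewidth ≤ 1, hence tw(G) ≥ 2. Combining the bounds, tw(G) = 2.

2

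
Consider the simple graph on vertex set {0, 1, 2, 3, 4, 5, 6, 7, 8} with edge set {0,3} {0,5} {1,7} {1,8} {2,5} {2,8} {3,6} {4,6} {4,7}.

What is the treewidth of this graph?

2

A width-2 tree decomposition is:
Bags: B1 = {0, 3, 5}  B2 = {3, 5, 6}  B3 = {4, 5, 6}  B4 = {4, 5, 7}  B5 = {1, 5, 7}  B6 = {1, 5, 8}  B7 = {2, 5, 8}
Tree: B1–B2, B2–B3, B3–B4, B4–B5, B5–B6, B6–B7
The largest bag has 3 vertices, giving width 2; this decomposition certifies tw(G) ≤ 2. The edges 5–0–3–6–4–7–1–8–2–5 form a cycle, so G is not a tree and its treewidth is at least 2. Therefore the treewidth is 2.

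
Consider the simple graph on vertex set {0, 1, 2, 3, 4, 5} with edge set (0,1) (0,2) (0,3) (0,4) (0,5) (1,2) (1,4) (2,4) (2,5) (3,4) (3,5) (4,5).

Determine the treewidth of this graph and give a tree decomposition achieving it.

Treewidth 3.
Bags: B1 = {0, 2, 4, 5}  B2 = {0, 3, 4, 5}  B3 = {0, 1, 2, 4}
Tree: B1–B2, B1–B3

The largest bag has 4 vertices, giving width 3; this decomposition certifies tw(G) ≤ 3. On the other hand G contains the 4-clique {0, 1, 2, 4}. A clique must lie in a single bag of any decomposition, so no decomposition can have width below 3. Combining the bounds, tw(G) = 3.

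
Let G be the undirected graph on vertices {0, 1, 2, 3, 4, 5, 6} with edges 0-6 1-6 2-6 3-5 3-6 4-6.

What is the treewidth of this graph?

A width-1 tree decomposition is:
Bags: B1 = {3, 6}  B2 = {3, 5}  B3 = {2, 6}  B4 = {4, 6}  B5 = {0, 6}  B6 = {1, 6}
Tree: B1–B2, B1–B3, B3–B4, B1–B5, B4–B6
Every bag has size at most 2, so the width is 2 − 1 = 1 and tw(G) ≤ 1. Any graph with an edge has treewidth ≥ 1, and G has the edge 3–6. Combining the bounds, tw(G) = 1.

1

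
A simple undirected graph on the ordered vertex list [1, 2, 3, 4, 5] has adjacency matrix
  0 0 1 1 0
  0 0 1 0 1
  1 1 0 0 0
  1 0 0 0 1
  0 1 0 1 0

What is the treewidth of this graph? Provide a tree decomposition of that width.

Treewidth 2.
One such decomposition:
Bags: B1 = {1, 3, 4}  B2 = {2, 3, 4}  B3 = {2, 4, 5}
Tree: B1–B2, B2–B3

Each bag holds 3 vertices, so the decomposition has width 2, which upper-bounds the treewidth. Since 4–1–3–2–5–4 is a cycle in G, G is not acyclic. Forests are exactly the graphs of treewidth ≤ 1, so tw(G) ≥ 2. The upper and lower bounds meet at 2, so that is the treewidth.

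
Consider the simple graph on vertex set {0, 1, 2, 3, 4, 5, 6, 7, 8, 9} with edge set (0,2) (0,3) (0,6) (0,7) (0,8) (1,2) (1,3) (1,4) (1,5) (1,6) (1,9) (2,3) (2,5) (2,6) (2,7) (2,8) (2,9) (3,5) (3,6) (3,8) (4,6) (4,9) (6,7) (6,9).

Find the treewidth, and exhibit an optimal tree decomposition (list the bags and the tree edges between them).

Every bag has size at most 4, so the width is 4 − 1 = 3 and tw(G) ≤ 3. For the lower bound, the 4 vertices {1, 2, 6, 9} are pairwise adjacent, and any tree decomposition puts a clique entirely inside one bag — forcing width ≥ 3. Combining the bounds, tw(G) = 3.

Treewidth 3.
One such decomposition:
Bags: B1 = {1, 2, 3, 5}  B2 = {1, 2, 3, 6}  B3 = {0, 2, 3, 6}  B4 = {0, 2, 6, 7}  B5 = {1, 2, 6, 9}  B6 = {1, 4, 6, 9}  B7 = {0, 2, 3, 8}
Tree: B1–B2, B2–B3, B3–B4, B2–B5, B5–B6, B3–B7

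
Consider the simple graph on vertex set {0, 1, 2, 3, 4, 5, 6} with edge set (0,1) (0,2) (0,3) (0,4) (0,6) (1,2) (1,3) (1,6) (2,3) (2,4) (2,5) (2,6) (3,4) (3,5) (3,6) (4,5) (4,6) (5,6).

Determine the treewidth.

A width-4 tree decomposition is:
Bags: B1 = {0, 2, 3, 4, 6}  B2 = {2, 3, 4, 5, 6}  B3 = {0, 1, 2, 3, 6}
Tree: B1–B2, B1–B3
Every bag has size at most 5, so the width is 5 − 1 = 4 and tw(G) ≤ 4. For the lower bound, the 5 vertices {0, 1, 2, 3, 6} are pairwise adjacent, and any tree decomposition puts a clique entirely inside one bag — forcing width ≥ 4. Hence tw(G) = 4 exactly.

4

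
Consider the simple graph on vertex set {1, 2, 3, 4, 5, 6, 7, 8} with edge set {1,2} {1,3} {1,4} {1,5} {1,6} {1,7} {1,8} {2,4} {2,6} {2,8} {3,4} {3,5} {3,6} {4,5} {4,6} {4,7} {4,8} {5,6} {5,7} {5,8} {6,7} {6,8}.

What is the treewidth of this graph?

4

A width-4 tree decomposition is:
Bags: B1 = {1, 4, 5, 6, 8}  B2 = {1, 4, 5, 6, 7}  B3 = {1, 3, 4, 5, 6}  B4 = {1, 2, 4, 6, 8}
Tree: B1–B2, B2–B3, B1–B4
The largest bag has 5 vertices, giving width 4; this decomposition certifies tw(G) ≤ 4. For the lower bound, the 5 vertices {1, 2, 4, 6, 8} are pairwise adjacent, and any tree decomposition puts a clique entirely inside one bag — forcing width ≥ 4. Therefore the treewidth is 4.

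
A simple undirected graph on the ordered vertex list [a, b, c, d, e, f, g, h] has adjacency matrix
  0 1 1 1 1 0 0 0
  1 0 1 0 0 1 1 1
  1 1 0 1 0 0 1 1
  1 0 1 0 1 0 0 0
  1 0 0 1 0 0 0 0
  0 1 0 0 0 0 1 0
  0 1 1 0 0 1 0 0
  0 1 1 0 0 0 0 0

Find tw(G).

A width-2 tree decomposition is:
Bags: B1 = {a, d, e}  B2 = {a, c, d}  B3 = {a, b, c}  B4 = {b, c, g}  B5 = {b, f, g}  B6 = {b, c, h}
Tree: B1–B2, B2–B3, B3–B4, B4–B5, B3–B6
Every bag has size at most 3, so the width is 3 − 1 = 2 and tw(G) ≤ 2. On the other hand G contains the 3-clique {a, d, e}. A clique must lie in a single bag of any decomposition, so no decomposition can have width below 2. The upper and lower bounds meet at 2, so that is the treewidth.

2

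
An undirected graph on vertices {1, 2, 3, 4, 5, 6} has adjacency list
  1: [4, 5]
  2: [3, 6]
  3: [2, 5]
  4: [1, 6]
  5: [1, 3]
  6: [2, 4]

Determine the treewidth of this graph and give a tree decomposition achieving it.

Treewidth 2.
One optimal decomposition is:
Bags: B1 = {2, 4, 6}  B2 = {2, 3, 4}  B3 = {3, 4, 5}  B4 = {1, 4, 5}
Tree: B1–B2, B2–B3, B3–B4

Each bag holds 3 vertices, so the decomposition has width 2, which upper-bounds the treewidth. The edges 4–6–2–3–5–1–4 form a cycle, so G is not a tree and its treewidth is at least 2. Combining the bounds, tw(G) = 2.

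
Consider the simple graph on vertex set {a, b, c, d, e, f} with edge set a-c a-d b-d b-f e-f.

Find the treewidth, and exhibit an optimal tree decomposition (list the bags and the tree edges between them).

Each bag holds 2 vertices, so the decomposition has width 1, which upper-bounds the treewidth. G has an edge, so its treewidth is at least 1. Combining the bounds, tw(G) = 1.

Treewidth 1.
One optimal decomposition is:
Bags: B1 = {e, f}  B2 = {b, f}  B3 = {b, d}  B4 = {a, d}  B5 = {a, c}
Tree: B1–B2, B2–B3, B3–B4, B4–B5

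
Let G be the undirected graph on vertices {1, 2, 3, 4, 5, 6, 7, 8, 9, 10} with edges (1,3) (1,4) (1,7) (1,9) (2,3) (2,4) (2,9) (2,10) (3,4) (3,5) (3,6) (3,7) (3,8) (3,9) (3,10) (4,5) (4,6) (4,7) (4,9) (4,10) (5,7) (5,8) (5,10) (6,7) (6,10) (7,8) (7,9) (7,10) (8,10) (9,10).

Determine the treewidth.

4

A width-4 tree decomposition is:
Bags: B1 = {1, 3, 4, 7, 9}  B2 = {3, 4, 7, 9, 10}  B3 = {3, 4, 6, 7, 10}  B4 = {3, 4, 5, 7, 10}  B5 = {3, 5, 7, 8, 10}  B6 = {2, 3, 4, 9, 10}
Tree: B1–B2, B2–B3, B2–B4, B4–B5, B2–B6
Each bag holds 5 vertices, so the decomposition has width 4, which upper-bounds the treewidth. On the other hand G contains the 5-clique {3, 5, 7, 8, 10}. A clique must lie in a single bag of any decomposition, so no decomposition can have width below 4. Combining the bounds, tw(G) = 4.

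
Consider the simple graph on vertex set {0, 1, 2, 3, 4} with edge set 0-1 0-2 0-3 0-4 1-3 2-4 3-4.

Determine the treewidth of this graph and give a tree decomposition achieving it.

The largest bag has 3 vertices, giving width 2; this decomposition certifies tw(G) ≤ 2. Conversely, {0, 2, 4} is a clique of size 3, and the vertices of any clique must share a bag in every tree decomposition; so some bag has ≥ 3 vertices and tw(G) ≥ 2. Combining the bounds, tw(G) = 2.

Treewidth 2.
One such decomposition:
Bags: B1 = {0, 1, 3}  B2 = {0, 3, 4}  B3 = {0, 2, 4}
Tree: B1–B2, B2–B3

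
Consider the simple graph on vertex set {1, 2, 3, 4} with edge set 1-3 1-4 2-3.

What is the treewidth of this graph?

1

A width-1 tree decomposition is:
Bags: B1 = {1, 3}  B2 = {1, 4}  B3 = {2, 3}
Tree: B1–B2, B1–B3
Each bag holds 2 vertices, so the decomposition has width 1, which upper-bounds the treewidth. Any graph with an edge has treewidth ≥ 1, and G has the edge 3–1. Hence tw(G) = 1 exactly.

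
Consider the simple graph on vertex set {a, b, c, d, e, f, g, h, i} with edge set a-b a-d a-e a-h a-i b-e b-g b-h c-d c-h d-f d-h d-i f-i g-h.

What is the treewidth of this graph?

2

A width-2 tree decomposition is:
Bags: B1 = {c, d, h}  B2 = {a, d, h}  B3 = {a, b, h}  B4 = {a, b, e}  B5 = {a, d, i}  B6 = {b, g, h}  B7 = {d, f, i}
Tree: B1–B2, B2–B3, B3–B4, B2–B5, B3–B6, B5–B7
Each bag holds 3 vertices, so the decomposition has width 2, which upper-bounds the treewidth. Conversely, {c, d, h} is a clique of size 3, and the vertices of any clique must share a bag in every tree decomposition; so some bag has ≥ 3 vertices and tw(G) ≥ 2. Hence tw(G) = 2 exactly.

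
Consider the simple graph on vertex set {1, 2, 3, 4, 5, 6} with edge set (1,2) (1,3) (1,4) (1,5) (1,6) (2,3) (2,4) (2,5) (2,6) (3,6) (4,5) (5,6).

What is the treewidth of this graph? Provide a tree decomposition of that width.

Each bag holds 4 vertices, so the decomposition has width 3, which upper-bounds the treewidth. For the lower bound, the 4 vertices {1, 2, 3, 6} are pairwise adjacent, and any tree decomposition puts a clique entirely inside one bag — forcing width ≥ 3. The upper and lower bounds meet at 3, so that is the treewidth.

Treewidth 3.
One such decomposition:
Bags: B1 = {1, 2, 5, 6}  B2 = {1, 2, 4, 5}  B3 = {1, 2, 3, 6}
Tree: B1–B2, B1–B3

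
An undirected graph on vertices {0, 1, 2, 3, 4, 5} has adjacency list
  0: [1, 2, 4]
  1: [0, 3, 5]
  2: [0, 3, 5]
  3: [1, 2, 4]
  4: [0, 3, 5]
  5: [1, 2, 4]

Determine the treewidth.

A width-3 tree decomposition is:
Bags: B1 = {0, 3, 4, 5}  B2 = {0, 1, 3, 5}  B3 = {0, 2, 3, 5}
Tree: B1–B2, B2–B3
Each bag holds 4 vertices, so the decomposition has width 3, which upper-bounds the treewidth. For the lower bound: the 4 vertex sets {3,4}, {1,5}, {0}, {2} are disjoint, each induces a connected subgraph, and every pair is joined by at least one edge of G. Contracting each set to a single vertex therefore yields K_{4} as a minor, and since treewidth is minor-monotone, tw(G) ≥ tw(K_{4}) = 3. Combining the bounds, tw(G) = 3.

3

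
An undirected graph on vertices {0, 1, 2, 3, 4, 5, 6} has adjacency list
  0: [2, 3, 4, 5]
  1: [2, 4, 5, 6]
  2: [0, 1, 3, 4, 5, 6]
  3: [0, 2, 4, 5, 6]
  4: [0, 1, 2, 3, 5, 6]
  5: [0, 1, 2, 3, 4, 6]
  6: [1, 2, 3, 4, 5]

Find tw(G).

A width-4 tree decomposition is:
Bags: B1 = {0, 2, 3, 4, 5}  B2 = {2, 3, 4, 5, 6}  B3 = {1, 2, 4, 5, 6}
Tree: B1–B2, B2–B3
Each bag holds 5 vertices, so the decomposition has width 4, which upper-bounds the treewidth. For the lower bound, the 5 vertices {1, 2, 4, 5, 6} are pairwise adjacent, and any tree decomposition puts a clique entirely inside one bag — forcing width ≥ 4. The upper and lower bounds meet at 4, so that is the treewidth.

4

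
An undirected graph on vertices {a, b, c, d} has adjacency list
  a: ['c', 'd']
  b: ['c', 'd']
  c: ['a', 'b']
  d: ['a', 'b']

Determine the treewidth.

A width-2 tree decomposition is:
Bags: B1 = {a, b, d}  B2 = {a, b, c}
Tree: B1–B2
The largest bag has 3 vertices, giving width 2; this decomposition certifies tw(G) ≤ 2. Since b–d–a–c–b is a cycle in G, G is not acyclic. Forests are exactly the graphs of treewidth ≤ 1, so tw(G) ≥ 2. The upper and lower bounds meet at 2, so that is the treewidth.

2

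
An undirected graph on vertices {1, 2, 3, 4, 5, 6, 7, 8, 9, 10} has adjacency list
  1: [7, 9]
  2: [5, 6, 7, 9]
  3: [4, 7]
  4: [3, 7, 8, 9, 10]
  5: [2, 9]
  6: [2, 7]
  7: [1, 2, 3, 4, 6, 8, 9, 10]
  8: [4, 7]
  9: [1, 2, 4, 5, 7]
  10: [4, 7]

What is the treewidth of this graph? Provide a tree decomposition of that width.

The largest bag has 3 vertices, giving width 2; this decomposition certifies tw(G) ≤ 2. For the lower bound, the 3 vertices {2, 5, 9} are pairwise adjacent, and any tree decomposition puts a clique entirely inside one bag — forcing width ≥ 2. Therefore the treewidth is 2.

Treewidth 2.
One optimal decomposition is:
Bags: B1 = {4, 7, 9}  B2 = {3, 4, 7}  B3 = {1, 7, 9}  B4 = {4, 7, 10}  B5 = {2, 7, 9}  B6 = {4, 7, 8}  B7 = {2, 6, 7}  B8 = {2, 5, 9}
Tree: B1–B2, B1–B3, B1–B4, B1–B5, B2–B6, B5–B7, B5–B8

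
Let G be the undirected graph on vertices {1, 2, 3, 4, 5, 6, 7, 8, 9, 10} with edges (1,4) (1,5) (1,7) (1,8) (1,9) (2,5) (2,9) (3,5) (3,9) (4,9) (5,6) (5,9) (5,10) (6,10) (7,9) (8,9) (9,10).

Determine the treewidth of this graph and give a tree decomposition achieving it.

The largest bag has 3 vertices, giving width 2; this decomposition certifies tw(G) ≤ 2. For the lower bound, the 3 vertices {5, 9, 10} are pairwise adjacent, and any tree decomposition puts a clique entirely inside one bag — forcing width ≥ 2. Therefore the treewidth is 2.

Treewidth 2.
One optimal decomposition is:
Bags: B1 = {2, 5, 9}  B2 = {5, 9, 10}  B3 = {1, 5, 9}  B4 = {5, 6, 10}  B5 = {1, 8, 9}  B6 = {1, 7, 9}  B7 = {3, 5, 9}  B8 = {1, 4, 9}
Tree: B1–B2, B2–B3, B2–B4, B3–B5, B3–B6, B3–B7, B6–B8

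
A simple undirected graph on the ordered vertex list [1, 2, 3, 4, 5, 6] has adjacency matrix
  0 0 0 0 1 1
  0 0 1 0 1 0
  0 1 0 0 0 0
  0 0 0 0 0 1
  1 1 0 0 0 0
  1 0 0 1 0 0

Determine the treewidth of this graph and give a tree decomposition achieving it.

Each bag holds 2 vertices, so the decomposition has width 1, which upper-bounds the treewidth. Since G has at least one edge (e.g. 3–2), it is not an edgeless graph, so tw(G) ≥ 1. The upper and lower bounds meet at 1, so that is the treewidth.

Treewidth 1.
One such decomposition:
Bags: B1 = {2, 3}  B2 = {2, 5}  B3 = {1, 5}  B4 = {1, 6}  B5 = {4, 6}
Tree: B1–B2, B2–B3, B3–B4, B4–B5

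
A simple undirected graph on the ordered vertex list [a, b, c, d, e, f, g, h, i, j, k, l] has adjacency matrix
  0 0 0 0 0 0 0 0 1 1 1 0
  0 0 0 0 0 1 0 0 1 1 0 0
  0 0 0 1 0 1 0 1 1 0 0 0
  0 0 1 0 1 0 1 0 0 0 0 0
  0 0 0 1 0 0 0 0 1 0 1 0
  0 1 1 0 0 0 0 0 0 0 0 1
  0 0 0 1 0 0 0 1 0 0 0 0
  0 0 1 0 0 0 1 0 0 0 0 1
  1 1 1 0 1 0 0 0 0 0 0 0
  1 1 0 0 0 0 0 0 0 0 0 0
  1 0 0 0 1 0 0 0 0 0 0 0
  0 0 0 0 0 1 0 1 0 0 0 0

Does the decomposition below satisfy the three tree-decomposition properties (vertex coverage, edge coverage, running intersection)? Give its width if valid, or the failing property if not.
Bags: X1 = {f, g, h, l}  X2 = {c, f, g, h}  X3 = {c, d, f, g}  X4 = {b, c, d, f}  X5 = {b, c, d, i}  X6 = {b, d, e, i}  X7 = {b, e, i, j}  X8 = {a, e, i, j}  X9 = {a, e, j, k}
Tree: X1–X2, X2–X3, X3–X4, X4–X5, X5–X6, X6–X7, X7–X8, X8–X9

Yes; width 3.

Vertex coverage: the bags together contain {a, b, c, d, e, f, g, h, i, j, k, l}, the full vertex set. Edge coverage: each edge of G has both endpoints in at least one bag. Running intersection: for every vertex, the bags containing it form a connected subtree. All three properties hold, so this is a valid tree decomposition of width max|bag| − 1 = 3, and hence tw(G) ≤ 3.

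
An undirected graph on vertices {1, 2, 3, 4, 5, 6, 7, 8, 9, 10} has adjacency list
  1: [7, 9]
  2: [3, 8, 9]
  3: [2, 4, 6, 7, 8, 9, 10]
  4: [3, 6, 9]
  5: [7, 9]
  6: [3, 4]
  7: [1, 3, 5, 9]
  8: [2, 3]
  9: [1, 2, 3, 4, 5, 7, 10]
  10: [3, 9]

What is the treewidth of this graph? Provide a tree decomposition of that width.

Each bag holds 3 vertices, so the decomposition has width 2, which upper-bounds the treewidth. On the other hand G contains the 3-clique {1, 7, 9}. A clique must lie in a single bag of any decomposition, so no decomposition can have width below 2. Therefore the treewidth is 2.

Treewidth 2.
One such decomposition:
Bags: B1 = {3, 4, 9}  B2 = {2, 3, 9}  B3 = {3, 4, 6}  B4 = {3, 7, 9}  B5 = {1, 7, 9}  B6 = {5, 7, 9}  B7 = {3, 9, 10}  B8 = {2, 3, 8}
Tree: B1–B2, B1–B3, B2–B4, B4–B5, B4–B6, B2–B7, B2–B8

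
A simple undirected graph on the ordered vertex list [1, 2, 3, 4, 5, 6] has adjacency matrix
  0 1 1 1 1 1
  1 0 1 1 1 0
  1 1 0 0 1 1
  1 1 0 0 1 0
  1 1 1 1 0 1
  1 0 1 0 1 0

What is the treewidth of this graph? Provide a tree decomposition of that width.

The largest bag has 4 vertices, giving width 3; this decomposition certifies tw(G) ≤ 3. On the other hand G contains the 4-clique {1, 2, 3, 5}. A clique must lie in a single bag of any decomposition, so no decomposition can have width below 3. Hence tw(G) = 3 exactly.

Treewidth 3.
One optimal decomposition is:
Bags: B1 = {1, 2, 3, 5}  B2 = {1, 2, 4, 5}  B3 = {1, 3, 5, 6}
Tree: B1–B2, B1–B3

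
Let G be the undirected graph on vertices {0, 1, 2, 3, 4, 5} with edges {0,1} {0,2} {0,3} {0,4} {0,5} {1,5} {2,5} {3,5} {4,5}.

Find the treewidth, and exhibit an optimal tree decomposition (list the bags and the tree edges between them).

Treewidth 2.
One such decomposition:
Bags: B1 = {0, 1, 5}  B2 = {0, 4, 5}  B3 = {0, 2, 5}  B4 = {0, 3, 5}
Tree: B1–B2, B2–B3, B3–B4

Every bag has size at most 3, so the width is 3 − 1 = 2 and tw(G) ≤ 2. On the other hand G contains the 3-clique {0, 1, 5}. A clique must lie in a single bag of any decomposition, so no decomposition can have width below 2. Combining the bounds, tw(G) = 2.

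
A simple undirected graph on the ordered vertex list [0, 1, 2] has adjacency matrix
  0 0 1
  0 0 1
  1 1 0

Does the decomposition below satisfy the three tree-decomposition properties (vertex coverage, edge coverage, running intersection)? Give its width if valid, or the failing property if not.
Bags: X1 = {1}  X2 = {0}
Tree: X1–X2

No — vertex 2 appears in no bag.

A tree decomposition must satisfy three properties: every vertex lies in some bag; for every edge, both endpoints lie together in some bag; and for every vertex, the bags containing it form a connected subtree. Here vertex 2 appears in no bag, so the decomposition is invalid.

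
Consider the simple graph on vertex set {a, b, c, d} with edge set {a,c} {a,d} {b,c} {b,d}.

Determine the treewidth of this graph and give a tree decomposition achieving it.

Every bag has size at most 3, so the width is 3 − 1 = 2 and tw(G) ≤ 2. The edges b–c–a–d–b form a cycle, so G is not a tree and its treewidth is at least 2. The upper and lower bounds meet at 2, so that is the treewidth.

Treewidth 2.
Bags: B1 = {a, b, c}  B2 = {a, b, d}
Tree: B1–B2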